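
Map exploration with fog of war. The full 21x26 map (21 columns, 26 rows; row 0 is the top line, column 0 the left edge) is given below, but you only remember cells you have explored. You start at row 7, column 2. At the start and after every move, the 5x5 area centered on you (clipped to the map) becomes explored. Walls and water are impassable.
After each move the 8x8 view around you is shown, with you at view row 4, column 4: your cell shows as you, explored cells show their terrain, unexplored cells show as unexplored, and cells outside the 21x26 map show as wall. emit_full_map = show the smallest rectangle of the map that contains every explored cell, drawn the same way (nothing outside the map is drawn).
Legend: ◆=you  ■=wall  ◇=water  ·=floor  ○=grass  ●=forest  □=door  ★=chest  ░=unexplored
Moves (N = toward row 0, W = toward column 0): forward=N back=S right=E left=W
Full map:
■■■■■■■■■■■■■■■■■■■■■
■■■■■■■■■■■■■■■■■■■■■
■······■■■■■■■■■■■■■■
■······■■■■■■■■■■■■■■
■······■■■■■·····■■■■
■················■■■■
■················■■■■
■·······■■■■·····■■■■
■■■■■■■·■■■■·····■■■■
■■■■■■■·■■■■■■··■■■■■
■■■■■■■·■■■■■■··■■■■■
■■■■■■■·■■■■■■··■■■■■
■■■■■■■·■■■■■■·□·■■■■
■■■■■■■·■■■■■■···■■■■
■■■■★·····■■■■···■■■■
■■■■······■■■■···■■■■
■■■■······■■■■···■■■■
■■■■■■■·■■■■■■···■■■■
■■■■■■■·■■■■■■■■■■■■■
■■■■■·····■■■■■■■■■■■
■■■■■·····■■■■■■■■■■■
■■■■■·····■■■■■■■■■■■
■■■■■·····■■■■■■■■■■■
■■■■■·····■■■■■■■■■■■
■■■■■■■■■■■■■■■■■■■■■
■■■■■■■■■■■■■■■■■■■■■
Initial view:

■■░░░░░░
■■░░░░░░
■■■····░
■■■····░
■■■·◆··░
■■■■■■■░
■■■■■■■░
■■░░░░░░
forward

■■░░░░░░
■■░░░░░░
■■■····░
■■■····░
■■■·◆··░
■■■····░
■■■■■■■░
■■■■■■■░

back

■■░░░░░░
■■■····░
■■■····░
■■■····░
■■■·◆··░
■■■■■■■░
■■■■■■■░
■■░░░░░░

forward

■■░░░░░░
■■░░░░░░
■■■····░
■■■····░
■■■·◆··░
■■■····░
■■■■■■■░
■■■■■■■░

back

■■░░░░░░
■■■····░
■■■····░
■■■····░
■■■·◆··░
■■■■■■■░
■■■■■■■░
■■░░░░░░

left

■■■░░░░░
■■■■····
■■■■····
■■■■····
■■■■◆···
■■■■■■■■
■■■■■■■■
■■■░░░░░


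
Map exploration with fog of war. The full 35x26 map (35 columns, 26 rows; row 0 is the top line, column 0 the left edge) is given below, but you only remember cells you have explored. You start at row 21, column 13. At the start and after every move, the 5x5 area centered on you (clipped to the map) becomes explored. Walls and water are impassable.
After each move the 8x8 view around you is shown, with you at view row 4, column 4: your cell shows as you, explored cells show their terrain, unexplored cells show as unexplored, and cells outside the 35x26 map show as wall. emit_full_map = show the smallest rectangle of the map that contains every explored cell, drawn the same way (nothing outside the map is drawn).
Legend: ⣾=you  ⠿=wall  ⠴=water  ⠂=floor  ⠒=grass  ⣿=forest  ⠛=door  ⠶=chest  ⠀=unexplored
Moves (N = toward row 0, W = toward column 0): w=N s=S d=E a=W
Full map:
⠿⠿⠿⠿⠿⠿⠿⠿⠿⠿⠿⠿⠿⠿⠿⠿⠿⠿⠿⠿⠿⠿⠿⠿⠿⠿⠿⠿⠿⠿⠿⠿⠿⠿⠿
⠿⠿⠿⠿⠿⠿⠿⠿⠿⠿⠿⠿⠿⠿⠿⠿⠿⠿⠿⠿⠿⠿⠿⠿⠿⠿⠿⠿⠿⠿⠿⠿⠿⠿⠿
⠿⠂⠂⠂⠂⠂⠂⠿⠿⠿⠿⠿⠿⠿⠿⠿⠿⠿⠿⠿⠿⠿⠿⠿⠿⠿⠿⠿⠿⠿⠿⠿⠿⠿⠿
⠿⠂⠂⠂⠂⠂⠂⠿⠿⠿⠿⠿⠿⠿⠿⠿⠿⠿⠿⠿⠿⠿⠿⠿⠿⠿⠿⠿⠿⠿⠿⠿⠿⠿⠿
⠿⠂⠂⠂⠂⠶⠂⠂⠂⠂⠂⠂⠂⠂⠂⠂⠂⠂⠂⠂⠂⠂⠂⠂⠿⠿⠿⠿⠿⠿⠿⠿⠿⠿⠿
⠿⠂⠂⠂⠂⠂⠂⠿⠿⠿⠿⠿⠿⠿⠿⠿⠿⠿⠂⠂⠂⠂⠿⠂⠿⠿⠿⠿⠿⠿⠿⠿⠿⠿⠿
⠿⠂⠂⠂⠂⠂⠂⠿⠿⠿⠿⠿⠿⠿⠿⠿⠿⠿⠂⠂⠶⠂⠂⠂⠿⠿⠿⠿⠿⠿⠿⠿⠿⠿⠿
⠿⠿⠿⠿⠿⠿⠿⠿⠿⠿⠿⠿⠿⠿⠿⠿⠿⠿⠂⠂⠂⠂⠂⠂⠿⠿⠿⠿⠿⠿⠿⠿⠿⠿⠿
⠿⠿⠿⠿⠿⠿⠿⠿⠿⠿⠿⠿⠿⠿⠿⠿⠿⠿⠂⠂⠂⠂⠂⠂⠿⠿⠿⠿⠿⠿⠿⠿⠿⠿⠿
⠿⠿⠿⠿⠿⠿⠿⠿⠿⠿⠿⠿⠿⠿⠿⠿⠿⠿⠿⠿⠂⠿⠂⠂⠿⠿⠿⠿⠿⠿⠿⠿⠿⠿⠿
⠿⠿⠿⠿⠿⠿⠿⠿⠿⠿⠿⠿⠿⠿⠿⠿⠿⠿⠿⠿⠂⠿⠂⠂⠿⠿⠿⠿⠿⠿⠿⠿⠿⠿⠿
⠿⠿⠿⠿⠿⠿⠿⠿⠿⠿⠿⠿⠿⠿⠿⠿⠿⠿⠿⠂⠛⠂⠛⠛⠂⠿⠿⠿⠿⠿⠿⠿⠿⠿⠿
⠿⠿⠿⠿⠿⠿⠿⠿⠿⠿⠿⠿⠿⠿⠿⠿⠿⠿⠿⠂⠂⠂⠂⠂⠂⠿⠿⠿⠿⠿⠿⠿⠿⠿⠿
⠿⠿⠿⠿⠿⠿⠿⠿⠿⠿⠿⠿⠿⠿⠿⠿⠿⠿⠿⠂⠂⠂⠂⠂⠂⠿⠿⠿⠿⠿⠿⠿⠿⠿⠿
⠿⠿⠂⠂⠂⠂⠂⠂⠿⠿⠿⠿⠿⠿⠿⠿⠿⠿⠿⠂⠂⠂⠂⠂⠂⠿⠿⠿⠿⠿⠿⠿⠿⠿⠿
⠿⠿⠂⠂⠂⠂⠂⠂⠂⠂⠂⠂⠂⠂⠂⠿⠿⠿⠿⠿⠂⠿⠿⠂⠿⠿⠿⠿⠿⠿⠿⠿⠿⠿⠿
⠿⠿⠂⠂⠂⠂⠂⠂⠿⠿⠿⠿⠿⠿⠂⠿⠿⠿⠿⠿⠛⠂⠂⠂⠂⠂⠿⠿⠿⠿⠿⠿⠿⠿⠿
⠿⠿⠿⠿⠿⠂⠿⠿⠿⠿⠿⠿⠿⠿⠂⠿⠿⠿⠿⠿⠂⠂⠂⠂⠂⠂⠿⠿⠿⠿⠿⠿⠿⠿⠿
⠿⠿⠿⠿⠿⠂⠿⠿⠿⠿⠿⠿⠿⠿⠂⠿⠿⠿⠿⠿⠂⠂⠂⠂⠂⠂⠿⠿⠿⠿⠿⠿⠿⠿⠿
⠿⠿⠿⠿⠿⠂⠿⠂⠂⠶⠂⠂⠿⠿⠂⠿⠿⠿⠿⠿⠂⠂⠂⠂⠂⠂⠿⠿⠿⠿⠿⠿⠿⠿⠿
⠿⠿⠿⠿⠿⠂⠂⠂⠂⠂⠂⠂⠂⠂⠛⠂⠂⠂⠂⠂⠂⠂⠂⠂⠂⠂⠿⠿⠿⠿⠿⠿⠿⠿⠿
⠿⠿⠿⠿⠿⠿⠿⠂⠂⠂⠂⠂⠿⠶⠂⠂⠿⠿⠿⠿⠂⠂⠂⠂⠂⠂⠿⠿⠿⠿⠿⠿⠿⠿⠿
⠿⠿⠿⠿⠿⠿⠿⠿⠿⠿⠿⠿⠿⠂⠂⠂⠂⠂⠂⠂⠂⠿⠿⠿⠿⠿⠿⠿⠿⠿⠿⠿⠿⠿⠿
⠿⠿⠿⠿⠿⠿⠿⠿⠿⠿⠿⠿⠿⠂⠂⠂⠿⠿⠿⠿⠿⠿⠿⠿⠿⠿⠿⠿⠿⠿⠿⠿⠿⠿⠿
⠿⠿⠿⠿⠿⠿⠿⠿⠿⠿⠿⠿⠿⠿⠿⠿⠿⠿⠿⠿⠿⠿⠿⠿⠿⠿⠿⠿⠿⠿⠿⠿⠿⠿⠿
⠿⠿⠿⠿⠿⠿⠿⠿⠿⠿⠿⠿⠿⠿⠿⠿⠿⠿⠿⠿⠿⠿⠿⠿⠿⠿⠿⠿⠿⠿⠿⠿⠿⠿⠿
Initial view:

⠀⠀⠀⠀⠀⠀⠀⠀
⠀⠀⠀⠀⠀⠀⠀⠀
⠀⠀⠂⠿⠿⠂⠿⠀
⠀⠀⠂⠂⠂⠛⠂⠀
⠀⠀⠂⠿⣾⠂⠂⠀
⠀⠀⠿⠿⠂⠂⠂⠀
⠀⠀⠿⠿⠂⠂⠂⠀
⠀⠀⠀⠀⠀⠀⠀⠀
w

⠀⠀⠀⠀⠀⠀⠀⠀
⠀⠀⠀⠀⠀⠀⠀⠀
⠀⠀⠿⠿⠿⠂⠿⠀
⠀⠀⠂⠿⠿⠂⠿⠀
⠀⠀⠂⠂⣾⠛⠂⠀
⠀⠀⠂⠿⠶⠂⠂⠀
⠀⠀⠿⠿⠂⠂⠂⠀
⠀⠀⠿⠿⠂⠂⠂⠀

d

⠀⠀⠀⠀⠀⠀⠀⠀
⠀⠀⠀⠀⠀⠀⠀⠀
⠀⠿⠿⠿⠂⠿⠿⠀
⠀⠂⠿⠿⠂⠿⠿⠀
⠀⠂⠂⠂⣾⠂⠂⠀
⠀⠂⠿⠶⠂⠂⠿⠀
⠀⠿⠿⠂⠂⠂⠂⠀
⠀⠿⠿⠂⠂⠂⠀⠀

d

⠀⠀⠀⠀⠀⠀⠀⠀
⠀⠀⠀⠀⠀⠀⠀⠀
⠿⠿⠿⠂⠿⠿⠿⠀
⠂⠿⠿⠂⠿⠿⠿⠀
⠂⠂⠂⠛⣾⠂⠂⠀
⠂⠿⠶⠂⠂⠿⠿⠀
⠿⠿⠂⠂⠂⠂⠂⠀
⠿⠿⠂⠂⠂⠀⠀⠀

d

⠀⠀⠀⠀⠀⠀⠀⠀
⠀⠀⠀⠀⠀⠀⠀⠀
⠿⠿⠂⠿⠿⠿⠿⠀
⠿⠿⠂⠿⠿⠿⠿⠀
⠂⠂⠛⠂⣾⠂⠂⠀
⠿⠶⠂⠂⠿⠿⠿⠀
⠿⠂⠂⠂⠂⠂⠂⠀
⠿⠂⠂⠂⠀⠀⠀⠀

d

⠀⠀⠀⠀⠀⠀⠀⠀
⠀⠀⠀⠀⠀⠀⠀⠀
⠿⠂⠿⠿⠿⠿⠿⠀
⠿⠂⠿⠿⠿⠿⠿⠀
⠂⠛⠂⠂⣾⠂⠂⠀
⠶⠂⠂⠿⠿⠿⠿⠀
⠂⠂⠂⠂⠂⠂⠂⠀
⠂⠂⠂⠀⠀⠀⠀⠀

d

⠀⠀⠀⠀⠀⠀⠀⠀
⠀⠀⠀⠀⠀⠀⠀⠀
⠂⠿⠿⠿⠿⠿⠂⠀
⠂⠿⠿⠿⠿⠿⠂⠀
⠛⠂⠂⠂⣾⠂⠂⠀
⠂⠂⠿⠿⠿⠿⠂⠀
⠂⠂⠂⠂⠂⠂⠂⠀
⠂⠂⠀⠀⠀⠀⠀⠀

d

⠀⠀⠀⠀⠀⠀⠀⠀
⠀⠀⠀⠀⠀⠀⠀⠀
⠿⠿⠿⠿⠿⠂⠂⠀
⠿⠿⠿⠿⠿⠂⠂⠀
⠂⠂⠂⠂⣾⠂⠂⠀
⠂⠿⠿⠿⠿⠂⠂⠀
⠂⠂⠂⠂⠂⠂⠿⠀
⠂⠀⠀⠀⠀⠀⠀⠀

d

⠀⠀⠀⠀⠀⠀⠀⠀
⠀⠀⠀⠀⠀⠀⠀⠀
⠿⠿⠿⠿⠂⠂⠂⠀
⠿⠿⠿⠿⠂⠂⠂⠀
⠂⠂⠂⠂⣾⠂⠂⠀
⠿⠿⠿⠿⠂⠂⠂⠀
⠂⠂⠂⠂⠂⠿⠿⠀
⠀⠀⠀⠀⠀⠀⠀⠀

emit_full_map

⠿⠿⠿⠂⠿⠿⠿⠿⠿⠂⠂⠂
⠂⠿⠿⠂⠿⠿⠿⠿⠿⠂⠂⠂
⠂⠂⠂⠛⠂⠂⠂⠂⠂⣾⠂⠂
⠂⠿⠶⠂⠂⠿⠿⠿⠿⠂⠂⠂
⠿⠿⠂⠂⠂⠂⠂⠂⠂⠂⠿⠿
⠿⠿⠂⠂⠂⠀⠀⠀⠀⠀⠀⠀

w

⠀⠀⠀⠀⠀⠀⠀⠀
⠀⠀⠀⠀⠀⠀⠀⠀
⠀⠀⠿⠿⠂⠂⠂⠀
⠿⠿⠿⠿⠂⠂⠂⠀
⠿⠿⠿⠿⣾⠂⠂⠀
⠂⠂⠂⠂⠂⠂⠂⠀
⠿⠿⠿⠿⠂⠂⠂⠀
⠂⠂⠂⠂⠂⠿⠿⠀

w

⠀⠀⠀⠀⠀⠀⠀⠀
⠀⠀⠀⠀⠀⠀⠀⠀
⠀⠀⠿⠿⠛⠂⠂⠀
⠀⠀⠿⠿⠂⠂⠂⠀
⠿⠿⠿⠿⣾⠂⠂⠀
⠿⠿⠿⠿⠂⠂⠂⠀
⠂⠂⠂⠂⠂⠂⠂⠀
⠿⠿⠿⠿⠂⠂⠂⠀

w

⠀⠀⠀⠀⠀⠀⠀⠀
⠀⠀⠀⠀⠀⠀⠀⠀
⠀⠀⠿⠿⠂⠿⠿⠀
⠀⠀⠿⠿⠛⠂⠂⠀
⠀⠀⠿⠿⣾⠂⠂⠀
⠿⠿⠿⠿⠂⠂⠂⠀
⠿⠿⠿⠿⠂⠂⠂⠀
⠂⠂⠂⠂⠂⠂⠂⠀

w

⠀⠀⠀⠀⠀⠀⠀⠀
⠀⠀⠀⠀⠀⠀⠀⠀
⠀⠀⠿⠂⠂⠂⠂⠀
⠀⠀⠿⠿⠂⠿⠿⠀
⠀⠀⠿⠿⣾⠂⠂⠀
⠀⠀⠿⠿⠂⠂⠂⠀
⠿⠿⠿⠿⠂⠂⠂⠀
⠿⠿⠿⠿⠂⠂⠂⠀

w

⠀⠀⠀⠀⠀⠀⠀⠀
⠀⠀⠀⠀⠀⠀⠀⠀
⠀⠀⠿⠂⠂⠂⠂⠀
⠀⠀⠿⠂⠂⠂⠂⠀
⠀⠀⠿⠿⣾⠿⠿⠀
⠀⠀⠿⠿⠛⠂⠂⠀
⠀⠀⠿⠿⠂⠂⠂⠀
⠿⠿⠿⠿⠂⠂⠂⠀

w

⠀⠀⠀⠀⠀⠀⠀⠀
⠀⠀⠀⠀⠀⠀⠀⠀
⠀⠀⠿⠂⠂⠂⠂⠀
⠀⠀⠿⠂⠂⠂⠂⠀
⠀⠀⠿⠂⣾⠂⠂⠀
⠀⠀⠿⠿⠂⠿⠿⠀
⠀⠀⠿⠿⠛⠂⠂⠀
⠀⠀⠿⠿⠂⠂⠂⠀

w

⠀⠀⠀⠀⠀⠀⠀⠀
⠀⠀⠀⠀⠀⠀⠀⠀
⠀⠀⠿⠂⠛⠂⠛⠀
⠀⠀⠿⠂⠂⠂⠂⠀
⠀⠀⠿⠂⣾⠂⠂⠀
⠀⠀⠿⠂⠂⠂⠂⠀
⠀⠀⠿⠿⠂⠿⠿⠀
⠀⠀⠿⠿⠛⠂⠂⠀

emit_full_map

⠀⠀⠀⠀⠀⠀⠀⠿⠂⠛⠂⠛
⠀⠀⠀⠀⠀⠀⠀⠿⠂⠂⠂⠂
⠀⠀⠀⠀⠀⠀⠀⠿⠂⣾⠂⠂
⠀⠀⠀⠀⠀⠀⠀⠿⠂⠂⠂⠂
⠀⠀⠀⠀⠀⠀⠀⠿⠿⠂⠿⠿
⠀⠀⠀⠀⠀⠀⠀⠿⠿⠛⠂⠂
⠀⠀⠀⠀⠀⠀⠀⠿⠿⠂⠂⠂
⠿⠿⠿⠂⠿⠿⠿⠿⠿⠂⠂⠂
⠂⠿⠿⠂⠿⠿⠿⠿⠿⠂⠂⠂
⠂⠂⠂⠛⠂⠂⠂⠂⠂⠂⠂⠂
⠂⠿⠶⠂⠂⠿⠿⠿⠿⠂⠂⠂
⠿⠿⠂⠂⠂⠂⠂⠂⠂⠂⠿⠿
⠿⠿⠂⠂⠂⠀⠀⠀⠀⠀⠀⠀

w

⠀⠀⠀⠀⠀⠀⠀⠀
⠀⠀⠀⠀⠀⠀⠀⠀
⠀⠀⠿⠿⠂⠿⠂⠀
⠀⠀⠿⠂⠛⠂⠛⠀
⠀⠀⠿⠂⣾⠂⠂⠀
⠀⠀⠿⠂⠂⠂⠂⠀
⠀⠀⠿⠂⠂⠂⠂⠀
⠀⠀⠿⠿⠂⠿⠿⠀

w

⠀⠀⠀⠀⠀⠀⠀⠀
⠀⠀⠀⠀⠀⠀⠀⠀
⠀⠀⠿⠿⠂⠿⠂⠀
⠀⠀⠿⠿⠂⠿⠂⠀
⠀⠀⠿⠂⣾⠂⠛⠀
⠀⠀⠿⠂⠂⠂⠂⠀
⠀⠀⠿⠂⠂⠂⠂⠀
⠀⠀⠿⠂⠂⠂⠂⠀

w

⠀⠀⠀⠀⠀⠀⠀⠀
⠀⠀⠀⠀⠀⠀⠀⠀
⠀⠀⠂⠂⠂⠂⠂⠀
⠀⠀⠿⠿⠂⠿⠂⠀
⠀⠀⠿⠿⣾⠿⠂⠀
⠀⠀⠿⠂⠛⠂⠛⠀
⠀⠀⠿⠂⠂⠂⠂⠀
⠀⠀⠿⠂⠂⠂⠂⠀

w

⠀⠀⠀⠀⠀⠀⠀⠀
⠀⠀⠀⠀⠀⠀⠀⠀
⠀⠀⠂⠂⠂⠂⠂⠀
⠀⠀⠂⠂⠂⠂⠂⠀
⠀⠀⠿⠿⣾⠿⠂⠀
⠀⠀⠿⠿⠂⠿⠂⠀
⠀⠀⠿⠂⠛⠂⠛⠀
⠀⠀⠿⠂⠂⠂⠂⠀

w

⠀⠀⠀⠀⠀⠀⠀⠀
⠀⠀⠀⠀⠀⠀⠀⠀
⠀⠀⠂⠂⠶⠂⠂⠀
⠀⠀⠂⠂⠂⠂⠂⠀
⠀⠀⠂⠂⣾⠂⠂⠀
⠀⠀⠿⠿⠂⠿⠂⠀
⠀⠀⠿⠿⠂⠿⠂⠀
⠀⠀⠿⠂⠛⠂⠛⠀

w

⠀⠀⠀⠀⠀⠀⠀⠀
⠀⠀⠀⠀⠀⠀⠀⠀
⠀⠀⠂⠂⠂⠂⠿⠀
⠀⠀⠂⠂⠶⠂⠂⠀
⠀⠀⠂⠂⣾⠂⠂⠀
⠀⠀⠂⠂⠂⠂⠂⠀
⠀⠀⠿⠿⠂⠿⠂⠀
⠀⠀⠿⠿⠂⠿⠂⠀

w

⠀⠀⠀⠀⠀⠀⠀⠀
⠀⠀⠀⠀⠀⠀⠀⠀
⠀⠀⠂⠂⠂⠂⠂⠀
⠀⠀⠂⠂⠂⠂⠿⠀
⠀⠀⠂⠂⣾⠂⠂⠀
⠀⠀⠂⠂⠂⠂⠂⠀
⠀⠀⠂⠂⠂⠂⠂⠀
⠀⠀⠿⠿⠂⠿⠂⠀

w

⠀⠀⠀⠀⠀⠀⠀⠀
⠀⠀⠀⠀⠀⠀⠀⠀
⠀⠀⠿⠿⠿⠿⠿⠀
⠀⠀⠂⠂⠂⠂⠂⠀
⠀⠀⠂⠂⣾⠂⠿⠀
⠀⠀⠂⠂⠶⠂⠂⠀
⠀⠀⠂⠂⠂⠂⠂⠀
⠀⠀⠂⠂⠂⠂⠂⠀

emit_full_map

⠀⠀⠀⠀⠀⠀⠀⠿⠿⠿⠿⠿
⠀⠀⠀⠀⠀⠀⠀⠂⠂⠂⠂⠂
⠀⠀⠀⠀⠀⠀⠀⠂⠂⣾⠂⠿
⠀⠀⠀⠀⠀⠀⠀⠂⠂⠶⠂⠂
⠀⠀⠀⠀⠀⠀⠀⠂⠂⠂⠂⠂
⠀⠀⠀⠀⠀⠀⠀⠂⠂⠂⠂⠂
⠀⠀⠀⠀⠀⠀⠀⠿⠿⠂⠿⠂
⠀⠀⠀⠀⠀⠀⠀⠿⠿⠂⠿⠂
⠀⠀⠀⠀⠀⠀⠀⠿⠂⠛⠂⠛
⠀⠀⠀⠀⠀⠀⠀⠿⠂⠂⠂⠂
⠀⠀⠀⠀⠀⠀⠀⠿⠂⠂⠂⠂
⠀⠀⠀⠀⠀⠀⠀⠿⠂⠂⠂⠂
⠀⠀⠀⠀⠀⠀⠀⠿⠿⠂⠿⠿
⠀⠀⠀⠀⠀⠀⠀⠿⠿⠛⠂⠂
⠀⠀⠀⠀⠀⠀⠀⠿⠿⠂⠂⠂
⠿⠿⠿⠂⠿⠿⠿⠿⠿⠂⠂⠂
⠂⠿⠿⠂⠿⠿⠿⠿⠿⠂⠂⠂
⠂⠂⠂⠛⠂⠂⠂⠂⠂⠂⠂⠂
⠂⠿⠶⠂⠂⠿⠿⠿⠿⠂⠂⠂
⠿⠿⠂⠂⠂⠂⠂⠂⠂⠂⠿⠿
⠿⠿⠂⠂⠂⠀⠀⠀⠀⠀⠀⠀

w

⠀⠀⠀⠀⠀⠀⠀⠀
⠀⠀⠀⠀⠀⠀⠀⠀
⠀⠀⠿⠿⠿⠿⠿⠀
⠀⠀⠿⠿⠿⠿⠿⠀
⠀⠀⠂⠂⣾⠂⠂⠀
⠀⠀⠂⠂⠂⠂⠿⠀
⠀⠀⠂⠂⠶⠂⠂⠀
⠀⠀⠂⠂⠂⠂⠂⠀

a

⠀⠀⠀⠀⠀⠀⠀⠀
⠀⠀⠀⠀⠀⠀⠀⠀
⠀⠀⠿⠿⠿⠿⠿⠿
⠀⠀⠿⠿⠿⠿⠿⠿
⠀⠀⠂⠂⣾⠂⠂⠂
⠀⠀⠿⠂⠂⠂⠂⠿
⠀⠀⠿⠂⠂⠶⠂⠂
⠀⠀⠀⠂⠂⠂⠂⠂

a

⠀⠀⠀⠀⠀⠀⠀⠀
⠀⠀⠀⠀⠀⠀⠀⠀
⠀⠀⠿⠿⠿⠿⠿⠿
⠀⠀⠿⠿⠿⠿⠿⠿
⠀⠀⠂⠂⣾⠂⠂⠂
⠀⠀⠿⠿⠂⠂⠂⠂
⠀⠀⠿⠿⠂⠂⠶⠂
⠀⠀⠀⠀⠂⠂⠂⠂

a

⠀⠀⠀⠀⠀⠀⠀⠀
⠀⠀⠀⠀⠀⠀⠀⠀
⠀⠀⠿⠿⠿⠿⠿⠿
⠀⠀⠿⠿⠿⠿⠿⠿
⠀⠀⠂⠂⣾⠂⠂⠂
⠀⠀⠿⠿⠿⠂⠂⠂
⠀⠀⠿⠿⠿⠂⠂⠶
⠀⠀⠀⠀⠀⠂⠂⠂

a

⠀⠀⠀⠀⠀⠀⠀⠀
⠀⠀⠀⠀⠀⠀⠀⠀
⠀⠀⠿⠿⠿⠿⠿⠿
⠀⠀⠿⠿⠿⠿⠿⠿
⠀⠀⠂⠂⣾⠂⠂⠂
⠀⠀⠿⠿⠿⠿⠂⠂
⠀⠀⠿⠿⠿⠿⠂⠂
⠀⠀⠀⠀⠀⠀⠂⠂

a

⠀⠀⠀⠀⠀⠀⠀⠀
⠀⠀⠀⠀⠀⠀⠀⠀
⠀⠀⠿⠿⠿⠿⠿⠿
⠀⠀⠿⠿⠿⠿⠿⠿
⠀⠀⠂⠂⣾⠂⠂⠂
⠀⠀⠿⠿⠿⠿⠿⠂
⠀⠀⠿⠿⠿⠿⠿⠂
⠀⠀⠀⠀⠀⠀⠀⠂

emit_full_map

⠀⠀⠿⠿⠿⠿⠿⠿⠿⠿⠿⠿
⠀⠀⠿⠿⠿⠿⠿⠿⠿⠿⠿⠿
⠀⠀⠂⠂⣾⠂⠂⠂⠂⠂⠂⠂
⠀⠀⠿⠿⠿⠿⠿⠂⠂⠂⠂⠿
⠀⠀⠿⠿⠿⠿⠿⠂⠂⠶⠂⠂
⠀⠀⠀⠀⠀⠀⠀⠂⠂⠂⠂⠂
⠀⠀⠀⠀⠀⠀⠀⠂⠂⠂⠂⠂
⠀⠀⠀⠀⠀⠀⠀⠿⠿⠂⠿⠂
⠀⠀⠀⠀⠀⠀⠀⠿⠿⠂⠿⠂
⠀⠀⠀⠀⠀⠀⠀⠿⠂⠛⠂⠛
⠀⠀⠀⠀⠀⠀⠀⠿⠂⠂⠂⠂
⠀⠀⠀⠀⠀⠀⠀⠿⠂⠂⠂⠂
⠀⠀⠀⠀⠀⠀⠀⠿⠂⠂⠂⠂
⠀⠀⠀⠀⠀⠀⠀⠿⠿⠂⠿⠿
⠀⠀⠀⠀⠀⠀⠀⠿⠿⠛⠂⠂
⠀⠀⠀⠀⠀⠀⠀⠿⠿⠂⠂⠂
⠿⠿⠿⠂⠿⠿⠿⠿⠿⠂⠂⠂
⠂⠿⠿⠂⠿⠿⠿⠿⠿⠂⠂⠂
⠂⠂⠂⠛⠂⠂⠂⠂⠂⠂⠂⠂
⠂⠿⠶⠂⠂⠿⠿⠿⠿⠂⠂⠂
⠿⠿⠂⠂⠂⠂⠂⠂⠂⠂⠿⠿
⠿⠿⠂⠂⠂⠀⠀⠀⠀⠀⠀⠀

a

⠀⠀⠀⠀⠀⠀⠀⠀
⠀⠀⠀⠀⠀⠀⠀⠀
⠀⠀⠿⠿⠿⠿⠿⠿
⠀⠀⠿⠿⠿⠿⠿⠿
⠀⠀⠂⠂⣾⠂⠂⠂
⠀⠀⠿⠿⠿⠿⠿⠿
⠀⠀⠿⠿⠿⠿⠿⠿
⠀⠀⠀⠀⠀⠀⠀⠀

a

⠀⠀⠀⠀⠀⠀⠀⠀
⠀⠀⠀⠀⠀⠀⠀⠀
⠀⠀⠿⠿⠿⠿⠿⠿
⠀⠀⠿⠿⠿⠿⠿⠿
⠀⠀⠂⠂⣾⠂⠂⠂
⠀⠀⠿⠿⠿⠿⠿⠿
⠀⠀⠿⠿⠿⠿⠿⠿
⠀⠀⠀⠀⠀⠀⠀⠀

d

⠀⠀⠀⠀⠀⠀⠀⠀
⠀⠀⠀⠀⠀⠀⠀⠀
⠀⠿⠿⠿⠿⠿⠿⠿
⠀⠿⠿⠿⠿⠿⠿⠿
⠀⠂⠂⠂⣾⠂⠂⠂
⠀⠿⠿⠿⠿⠿⠿⠿
⠀⠿⠿⠿⠿⠿⠿⠿
⠀⠀⠀⠀⠀⠀⠀⠀

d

⠀⠀⠀⠀⠀⠀⠀⠀
⠀⠀⠀⠀⠀⠀⠀⠀
⠿⠿⠿⠿⠿⠿⠿⠿
⠿⠿⠿⠿⠿⠿⠿⠿
⠂⠂⠂⠂⣾⠂⠂⠂
⠿⠿⠿⠿⠿⠿⠿⠂
⠿⠿⠿⠿⠿⠿⠿⠂
⠀⠀⠀⠀⠀⠀⠀⠂

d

⠀⠀⠀⠀⠀⠀⠀⠀
⠀⠀⠀⠀⠀⠀⠀⠀
⠿⠿⠿⠿⠿⠿⠿⠿
⠿⠿⠿⠿⠿⠿⠿⠿
⠂⠂⠂⠂⣾⠂⠂⠂
⠿⠿⠿⠿⠿⠿⠂⠂
⠿⠿⠿⠿⠿⠿⠂⠂
⠀⠀⠀⠀⠀⠀⠂⠂

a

⠀⠀⠀⠀⠀⠀⠀⠀
⠀⠀⠀⠀⠀⠀⠀⠀
⠿⠿⠿⠿⠿⠿⠿⠿
⠿⠿⠿⠿⠿⠿⠿⠿
⠂⠂⠂⠂⣾⠂⠂⠂
⠿⠿⠿⠿⠿⠿⠿⠂
⠿⠿⠿⠿⠿⠿⠿⠂
⠀⠀⠀⠀⠀⠀⠀⠂

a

⠀⠀⠀⠀⠀⠀⠀⠀
⠀⠀⠀⠀⠀⠀⠀⠀
⠀⠿⠿⠿⠿⠿⠿⠿
⠀⠿⠿⠿⠿⠿⠿⠿
⠀⠂⠂⠂⣾⠂⠂⠂
⠀⠿⠿⠿⠿⠿⠿⠿
⠀⠿⠿⠿⠿⠿⠿⠿
⠀⠀⠀⠀⠀⠀⠀⠀

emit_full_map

⠿⠿⠿⠿⠿⠿⠿⠿⠿⠿⠿⠿
⠿⠿⠿⠿⠿⠿⠿⠿⠿⠿⠿⠿
⠂⠂⠂⣾⠂⠂⠂⠂⠂⠂⠂⠂
⠿⠿⠿⠿⠿⠿⠿⠂⠂⠂⠂⠿
⠿⠿⠿⠿⠿⠿⠿⠂⠂⠶⠂⠂
⠀⠀⠀⠀⠀⠀⠀⠂⠂⠂⠂⠂
⠀⠀⠀⠀⠀⠀⠀⠂⠂⠂⠂⠂
⠀⠀⠀⠀⠀⠀⠀⠿⠿⠂⠿⠂
⠀⠀⠀⠀⠀⠀⠀⠿⠿⠂⠿⠂
⠀⠀⠀⠀⠀⠀⠀⠿⠂⠛⠂⠛
⠀⠀⠀⠀⠀⠀⠀⠿⠂⠂⠂⠂
⠀⠀⠀⠀⠀⠀⠀⠿⠂⠂⠂⠂
⠀⠀⠀⠀⠀⠀⠀⠿⠂⠂⠂⠂
⠀⠀⠀⠀⠀⠀⠀⠿⠿⠂⠿⠿
⠀⠀⠀⠀⠀⠀⠀⠿⠿⠛⠂⠂
⠀⠀⠀⠀⠀⠀⠀⠿⠿⠂⠂⠂
⠿⠿⠿⠂⠿⠿⠿⠿⠿⠂⠂⠂
⠂⠿⠿⠂⠿⠿⠿⠿⠿⠂⠂⠂
⠂⠂⠂⠛⠂⠂⠂⠂⠂⠂⠂⠂
⠂⠿⠶⠂⠂⠿⠿⠿⠿⠂⠂⠂
⠿⠿⠂⠂⠂⠂⠂⠂⠂⠂⠿⠿
⠿⠿⠂⠂⠂⠀⠀⠀⠀⠀⠀⠀


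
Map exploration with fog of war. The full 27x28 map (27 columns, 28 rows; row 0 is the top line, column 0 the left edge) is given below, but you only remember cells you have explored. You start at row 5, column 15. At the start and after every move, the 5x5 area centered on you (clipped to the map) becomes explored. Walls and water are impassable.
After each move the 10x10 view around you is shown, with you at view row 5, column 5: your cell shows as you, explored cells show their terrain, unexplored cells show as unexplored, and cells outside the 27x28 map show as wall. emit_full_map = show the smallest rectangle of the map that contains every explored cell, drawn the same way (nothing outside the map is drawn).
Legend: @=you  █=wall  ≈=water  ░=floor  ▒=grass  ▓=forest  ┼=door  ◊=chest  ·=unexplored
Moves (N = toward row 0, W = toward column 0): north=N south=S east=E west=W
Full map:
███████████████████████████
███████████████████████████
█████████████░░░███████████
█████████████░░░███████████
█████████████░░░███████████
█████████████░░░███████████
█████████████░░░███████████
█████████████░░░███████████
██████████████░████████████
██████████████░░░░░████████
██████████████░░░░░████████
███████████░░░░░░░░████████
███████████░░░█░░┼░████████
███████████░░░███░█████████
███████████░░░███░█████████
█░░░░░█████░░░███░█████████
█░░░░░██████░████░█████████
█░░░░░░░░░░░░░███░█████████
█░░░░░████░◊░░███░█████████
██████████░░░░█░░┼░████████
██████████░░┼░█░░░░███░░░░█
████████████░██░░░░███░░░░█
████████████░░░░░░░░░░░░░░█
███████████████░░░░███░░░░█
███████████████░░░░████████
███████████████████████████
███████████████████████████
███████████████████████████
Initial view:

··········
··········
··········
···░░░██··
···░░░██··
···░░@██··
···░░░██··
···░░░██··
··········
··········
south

··········
··········
···░░░██··
···░░░██··
···░░░██··
···░░@██··
···░░░██··
···█░███··
··········
··········

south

··········
···░░░██··
···░░░██··
···░░░██··
···░░░██··
···░░@██··
···█░███··
···█░░░░··
··········
··········

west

··········
····░░░██·
····░░░██·
···█░░░██·
···█░░░██·
···█░@░██·
···██░███·
···██░░░░·
··········
··········

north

··········
··········
····░░░██·
···█░░░██·
···█░░░██·
···█░@░██·
···█░░░██·
···██░███·
···██░░░░·
··········

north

··········
··········
··········
···█░░░██·
···█░░░██·
···█░@░██·
···█░░░██·
···█░░░██·
···██░███·
···██░░░░·

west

··········
··········
··········
···██░░░██
···██░░░██
···██@░░██
···██░░░██
···██░░░██
····██░███
····██░░░░

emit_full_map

██░░░██
██░░░██
██@░░██
██░░░██
██░░░██
·██░███
·██░░░░

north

██████████
··········
··········
···██░░░··
···██░░░██
···██@░░██
···██░░░██
···██░░░██
···██░░░██
····██░███

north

██████████
██████████
··········
···█████··
···██░░░··
···██@░░██
···██░░░██
···██░░░██
···██░░░██
···██░░░██

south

██████████
··········
···█████··
···██░░░··
···██░░░██
···██@░░██
···██░░░██
···██░░░██
···██░░░██
····██░███

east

██████████
··········
··█████···
··██░░░█··
··██░░░██·
··██░@░██·
··██░░░██·
··██░░░██·
··██░░░██·
···██░███·

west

██████████
··········
···█████··
···██░░░█·
···██░░░██
···██@░░██
···██░░░██
···██░░░██
···██░░░██
····██░███

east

██████████
··········
··█████···
··██░░░█··
··██░░░██·
··██░@░██·
··██░░░██·
··██░░░██·
··██░░░██·
···██░███·

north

██████████
██████████
··········
··██████··
··██░░░█··
··██░@░██·
··██░░░██·
··██░░░██·
··██░░░██·
··██░░░██·

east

██████████
██████████
··········
·███████··
·██░░░██··
·██░░@██··
·██░░░██··
·██░░░██··
·██░░░██··
·██░░░██··

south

██████████
··········
·███████··
·██░░░██··
·██░░░██··
·██░░@██··
·██░░░██··
·██░░░██··
·██░░░██··
··██░███··

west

██████████
··········
··███████·
··██░░░██·
··██░░░██·
··██░@░██·
··██░░░██·
··██░░░██·
··██░░░██·
···██░███·

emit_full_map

███████
██░░░██
██░░░██
██░@░██
██░░░██
██░░░██
██░░░██
·██░███
·██░░░░

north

██████████
██████████
··········
··███████·
··██░░░██·
··██░@░██·
··██░░░██·
··██░░░██·
··██░░░██·
··██░░░██·

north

██████████
██████████
██████████
···█████··
··███████·
··██░@░██·
··██░░░██·
··██░░░██·
··██░░░██·
··██░░░██·

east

██████████
██████████
██████████
··██████··
·███████··
·██░░@██··
·██░░░██··
·██░░░██··
·██░░░██··
·██░░░██··

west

██████████
██████████
██████████
···██████·
··███████·
··██░@░██·
··██░░░██·
··██░░░██·
··██░░░██·
··██░░░██·

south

██████████
██████████
···██████·
··███████·
··██░░░██·
··██░@░██·
··██░░░██·
··██░░░██·
··██░░░██·
··██░░░██·

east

██████████
██████████
··██████··
·███████··
·██░░░██··
·██░░@██··
·██░░░██··
·██░░░██··
·██░░░██··
·██░░░██··

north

██████████
██████████
██████████
··██████··
·███████··
·██░░@██··
·██░░░██··
·██░░░██··
·██░░░██··
·██░░░██··

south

██████████
██████████
··██████··
·███████··
·██░░░██··
·██░░@██··
·██░░░██··
·██░░░██··
·██░░░██··
·██░░░██··

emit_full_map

·██████
███████
██░░░██
██░░@██
██░░░██
██░░░██
██░░░██
██░░░██
·██░███
·██░░░░

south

██████████
··██████··
·███████··
·██░░░██··
·██░░░██··
·██░░@██··
·██░░░██··
·██░░░██··
·██░░░██··
··██░███··

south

··██████··
·███████··
·██░░░██··
·██░░░██··
·██░░░██··
·██░░@██··
·██░░░██··
·██░░░██··
··██░███··
··██░░░░··

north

██████████
··██████··
·███████··
·██░░░██··
·██░░░██··
·██░░@██··
·██░░░██··
·██░░░██··
·██░░░██··
··██░███··

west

██████████
···██████·
··███████·
··██░░░██·
··██░░░██·
··██░@░██·
··██░░░██·
··██░░░██·
··██░░░██·
···██░███·

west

██████████
····██████
···███████
···██░░░██
···██░░░██
···██@░░██
···██░░░██
···██░░░██
···██░░░██
····██░███

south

····██████
···███████
···██░░░██
···██░░░██
···██░░░██
···██@░░██
···██░░░██
···██░░░██
····██░███
····██░░░░

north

██████████
····██████
···███████
···██░░░██
···██░░░██
···██@░░██
···██░░░██
···██░░░██
···██░░░██
····██░███

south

····██████
···███████
···██░░░██
···██░░░██
···██░░░██
···██@░░██
···██░░░██
···██░░░██
····██░███
····██░░░░


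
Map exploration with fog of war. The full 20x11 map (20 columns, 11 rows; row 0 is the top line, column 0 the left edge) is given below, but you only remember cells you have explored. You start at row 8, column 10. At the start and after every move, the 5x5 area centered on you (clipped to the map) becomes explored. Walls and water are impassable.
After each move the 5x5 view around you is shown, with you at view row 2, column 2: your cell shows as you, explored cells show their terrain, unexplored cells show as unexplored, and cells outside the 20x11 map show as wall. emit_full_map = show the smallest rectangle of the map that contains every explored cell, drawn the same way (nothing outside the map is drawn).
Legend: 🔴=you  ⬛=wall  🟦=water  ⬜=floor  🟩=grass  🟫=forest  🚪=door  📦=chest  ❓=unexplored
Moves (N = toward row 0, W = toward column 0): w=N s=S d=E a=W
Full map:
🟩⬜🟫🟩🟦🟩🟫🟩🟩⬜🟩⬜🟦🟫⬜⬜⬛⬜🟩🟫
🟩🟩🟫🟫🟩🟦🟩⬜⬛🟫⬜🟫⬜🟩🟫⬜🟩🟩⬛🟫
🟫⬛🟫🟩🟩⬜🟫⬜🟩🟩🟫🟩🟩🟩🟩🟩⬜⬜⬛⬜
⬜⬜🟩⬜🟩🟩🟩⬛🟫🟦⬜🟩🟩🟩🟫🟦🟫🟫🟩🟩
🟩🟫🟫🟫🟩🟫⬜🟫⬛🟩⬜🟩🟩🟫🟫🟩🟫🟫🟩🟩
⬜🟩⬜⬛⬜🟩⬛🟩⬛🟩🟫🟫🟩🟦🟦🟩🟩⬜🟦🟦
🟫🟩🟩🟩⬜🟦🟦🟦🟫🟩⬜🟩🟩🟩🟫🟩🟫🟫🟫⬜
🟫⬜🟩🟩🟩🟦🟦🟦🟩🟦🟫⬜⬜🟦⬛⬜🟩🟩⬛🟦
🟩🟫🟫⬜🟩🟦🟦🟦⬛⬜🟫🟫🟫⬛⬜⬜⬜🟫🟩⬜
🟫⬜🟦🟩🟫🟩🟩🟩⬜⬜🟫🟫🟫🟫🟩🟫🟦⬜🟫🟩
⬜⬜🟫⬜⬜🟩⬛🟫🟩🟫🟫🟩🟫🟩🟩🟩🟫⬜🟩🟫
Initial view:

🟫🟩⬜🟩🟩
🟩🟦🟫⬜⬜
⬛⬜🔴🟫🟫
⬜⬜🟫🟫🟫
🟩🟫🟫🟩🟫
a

🟦🟫🟩⬜🟩
🟦🟩🟦🟫⬜
🟦⬛🔴🟫🟫
🟩⬜⬜🟫🟫
🟫🟩🟫🟫🟩

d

🟫🟩⬜🟩🟩
🟩🟦🟫⬜⬜
⬛⬜🔴🟫🟫
⬜⬜🟫🟫🟫
🟩🟫🟫🟩🟫

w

⬛🟩🟫🟫🟩
🟫🟩⬜🟩🟩
🟩🟦🔴⬜⬜
⬛⬜🟫🟫🟫
⬜⬜🟫🟫🟫

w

⬛🟩⬜🟩🟩
⬛🟩🟫🟫🟩
🟫🟩🔴🟩🟩
🟩🟦🟫⬜⬜
⬛⬜🟫🟫🟫

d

🟩⬜🟩🟩🟫
🟩🟫🟫🟩🟦
🟩⬜🔴🟩🟩
🟦🟫⬜⬜🟦
⬜🟫🟫🟫⬛

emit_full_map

❓⬛🟩⬜🟩🟩🟫
❓⬛🟩🟫🟫🟩🟦
🟦🟫🟩⬜🔴🟩🟩
🟦🟩🟦🟫⬜⬜🟦
🟦⬛⬜🟫🟫🟫⬛
🟩⬜⬜🟫🟫🟫❓
🟫🟩🟫🟫🟩🟫❓

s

🟩🟫🟫🟩🟦
🟩⬜🟩🟩🟩
🟦🟫🔴⬜🟦
⬜🟫🟫🟫⬛
⬜🟫🟫🟫🟫

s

🟩⬜🟩🟩🟩
🟦🟫⬜⬜🟦
⬜🟫🔴🟫⬛
⬜🟫🟫🟫🟫
🟫🟫🟩🟫🟩

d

⬜🟩🟩🟩🟫
🟫⬜⬜🟦⬛
🟫🟫🔴⬛⬜
🟫🟫🟫🟫🟩
🟫🟩🟫🟩🟩

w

🟫🟫🟩🟦🟦
⬜🟩🟩🟩🟫
🟫⬜🔴🟦⬛
🟫🟫🟫⬛⬜
🟫🟫🟫🟫🟩

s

⬜🟩🟩🟩🟫
🟫⬜⬜🟦⬛
🟫🟫🔴⬛⬜
🟫🟫🟫🟫🟩
🟫🟩🟫🟩🟩

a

🟩⬜🟩🟩🟩
🟦🟫⬜⬜🟦
⬜🟫🔴🟫⬛
⬜🟫🟫🟫🟫
🟫🟫🟩🟫🟩

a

🟫🟩⬜🟩🟩
🟩🟦🟫⬜⬜
⬛⬜🔴🟫🟫
⬜⬜🟫🟫🟫
🟩🟫🟫🟩🟫

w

⬛🟩🟫🟫🟩
🟫🟩⬜🟩🟩
🟩🟦🔴⬜⬜
⬛⬜🟫🟫🟫
⬜⬜🟫🟫🟫

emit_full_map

❓⬛🟩⬜🟩🟩🟫❓
❓⬛🟩🟫🟫🟩🟦🟦
🟦🟫🟩⬜🟩🟩🟩🟫
🟦🟩🟦🔴⬜⬜🟦⬛
🟦⬛⬜🟫🟫🟫⬛⬜
🟩⬜⬜🟫🟫🟫🟫🟩
🟫🟩🟫🟫🟩🟫🟩🟩

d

🟩🟫🟫🟩🟦
🟩⬜🟩🟩🟩
🟦🟫🔴⬜🟦
⬜🟫🟫🟫⬛
⬜🟫🟫🟫🟫

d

🟫🟫🟩🟦🟦
⬜🟩🟩🟩🟫
🟫⬜🔴🟦⬛
🟫🟫🟫⬛⬜
🟫🟫🟫🟫🟩


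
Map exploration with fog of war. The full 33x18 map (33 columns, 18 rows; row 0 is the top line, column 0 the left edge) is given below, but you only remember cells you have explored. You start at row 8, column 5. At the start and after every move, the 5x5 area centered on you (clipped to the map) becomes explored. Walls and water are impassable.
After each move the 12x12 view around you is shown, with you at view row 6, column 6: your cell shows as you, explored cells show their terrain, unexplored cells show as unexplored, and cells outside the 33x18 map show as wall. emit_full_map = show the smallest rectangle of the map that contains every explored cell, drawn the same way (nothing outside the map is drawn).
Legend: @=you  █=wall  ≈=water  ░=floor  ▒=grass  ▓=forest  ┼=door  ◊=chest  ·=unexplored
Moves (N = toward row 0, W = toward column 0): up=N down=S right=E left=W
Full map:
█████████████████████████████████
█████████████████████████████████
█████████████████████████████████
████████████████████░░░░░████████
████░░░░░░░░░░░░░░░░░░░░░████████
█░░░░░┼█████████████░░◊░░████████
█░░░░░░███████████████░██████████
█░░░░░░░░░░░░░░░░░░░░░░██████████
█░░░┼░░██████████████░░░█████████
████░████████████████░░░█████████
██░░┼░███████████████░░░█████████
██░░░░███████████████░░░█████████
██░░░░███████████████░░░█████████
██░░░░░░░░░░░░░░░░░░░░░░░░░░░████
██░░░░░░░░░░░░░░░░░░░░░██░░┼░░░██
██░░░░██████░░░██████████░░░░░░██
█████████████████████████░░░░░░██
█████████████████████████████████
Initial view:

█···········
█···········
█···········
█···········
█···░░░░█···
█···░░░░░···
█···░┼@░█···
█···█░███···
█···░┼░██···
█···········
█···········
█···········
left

██··········
██··········
██··········
██··········
██··░░░░░█··
██··░░░░░░··
██··░░@░░█··
██··██░███··
██··░░┼░██··
██··········
██··········
██··········

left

███·········
███·········
███·········
███·········
███·░░░░░░█·
███·░░░░░░░·
███·░░@┼░░█·
███·███░███·
███·█░░┼░██·
███·········
███·········
███·········

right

██··········
██··········
██··········
██··········
██·░░░░░░█··
██·░░░░░░░··
██·░░░@░░█··
██·███░███··
██·█░░┼░██··
██··········
██··········
██··········

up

██··········
██··········
██··········
██··········
██··░░░░┼···
██·░░░░░░█··
██·░░░@░░░··
██·░░░┼░░█··
██·███░███··
██·█░░┼░██··
██··········
██··········

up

██··········
██··········
██··········
██··········
██··██░░░···
██··░░░░┼···
██·░░░@░░█··
██·░░░░░░░··
██·░░░┼░░█··
██·███░███··
██·█░░┼░██··
██··········

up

████████████
██··········
██··········
██··········
██··█████···
██··██░░░···
██··░░@░┼···
██·░░░░░░█··
██·░░░░░░░··
██·░░░┼░░█··
██·███░███··
██·█░░┼░██··

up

████████████
████████████
██··········
██··········
██··█████···
██··█████···
██··██@░░···
██··░░░░┼···
██·░░░░░░█··
██·░░░░░░░··
██·░░░┼░░█··
██·███░███··

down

████████████
██··········
██··········
██··█████···
██··█████···
██··██░░░···
██··░░@░┼···
██·░░░░░░█··
██·░░░░░░░··
██·░░░┼░░█··
██·███░███··
██·█░░┼░██··

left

████████████
███·········
███·········
███··█████··
███·██████··
███·███░░░··
███·░░@░░┼··
███·░░░░░░█·
███·░░░░░░░·
███·░░░┼░░█·
███·███░███·
███·█░░┼░██·

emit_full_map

·█████·
██████·
███░░░·
░░@░░┼·
░░░░░░█
░░░░░░░
░░░┼░░█
███░███
█░░┼░██

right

████████████
██··········
██··········
██··█████···
██·██████···
██·███░░░···
██·░░░@░┼···
██·░░░░░░█··
██·░░░░░░░··
██·░░░┼░░█··
██·███░███··
██·█░░┼░██··

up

████████████
████████████
██··········
██··········
██··█████···
██·██████···
██·███@░░···
██·░░░░░┼···
██·░░░░░░█··
██·░░░░░░░··
██·░░░┼░░█··
██·███░███··

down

████████████
██··········
██··········
██··█████···
██·██████···
██·███░░░···
██·░░░@░┼···
██·░░░░░░█··
██·░░░░░░░··
██·░░░┼░░█··
██·███░███··
██·█░░┼░██··

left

████████████
███·········
███·········
███··█████··
███·██████··
███·███░░░··
███·░░@░░┼··
███·░░░░░░█·
███·░░░░░░░·
███·░░░┼░░█·
███·███░███·
███·█░░┼░██·

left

████████████
████········
████········
████··█████·
███████████·
████████░░░·
█████░@░░░┼·
█████░░░░░░█
█████░░░░░░░
████·░░░┼░░█
████·███░███
████·█░░┼░██

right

████████████
███·········
███·········
███··█████··
██████████··
███████░░░··
████░░@░░┼··
████░░░░░░█·
████░░░░░░░·
███·░░░┼░░█·
███·███░███·
███·█░░┼░██·

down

███·········
███·········
███··█████··
██████████··
███████░░░··
████░░░░░┼··
████░░@░░░█·
████░░░░░░░·
███·░░░┼░░█·
███·███░███·
███·█░░┼░██·
███·········

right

██··········
██··········
██··█████···
█████████···
██████░░░···
███░░░░░┼···
███░░░@░░█··
███░░░░░░░··
██·░░░┼░░█··
██·███░███··
██·█░░┼░██··
██··········

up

████████████
██··········
██··········
██··█████···
█████████···
██████░░░···
███░░░@░┼···
███░░░░░░█··
███░░░░░░░··
██·░░░┼░░█··
██·███░███··
██·█░░┼░██··

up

████████████
████████████
██··········
██··········
██··█████···
█████████···
██████@░░···
███░░░░░┼···
███░░░░░░█··
███░░░░░░░··
██·░░░┼░░█··
██·███░███··

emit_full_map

··█████·
███████·
████@░░·
█░░░░░┼·
█░░░░░░█
█░░░░░░░
·░░░┼░░█
·███░███
·█░░┼░██

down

████████████
██··········
██··········
██··█████···
█████████···
██████░░░···
███░░░@░┼···
███░░░░░░█··
███░░░░░░░··
██·░░░┼░░█··
██·███░███··
██·█░░┼░██··

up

████████████
████████████
██··········
██··········
██··█████···
█████████···
██████@░░···
███░░░░░┼···
███░░░░░░█··
███░░░░░░░··
██·░░░┼░░█··
██·███░███··

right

████████████
████████████
█···········
█···········
█··██████···
█████████···
█████░@░░···
██░░░░░┼█···
██░░░░░░█···
██░░░░░░░···
█·░░░┼░░█···
█·███░███···

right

████████████
████████████
············
············
··███████···
█████████···
████░░@░░···
█░░░░░┼██···
█░░░░░░██···
█░░░░░░░····
·░░░┼░░█····
·███░███····

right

████████████
████████████
············
············
·████████···
█████████···
███░░░@░░···
░░░░░┼███···
░░░░░░███···
░░░░░░░·····
░░░┼░░█·····
███░███·····

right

████████████
████████████
············
············
█████████···
█████████···
██░░░░@░░···
░░░░┼████···
░░░░░████···
░░░░░░······
░░┼░░█······
██░███······

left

████████████
████████████
············
············
·█████████··
██████████··
███░░░@░░░··
░░░░░┼████··
░░░░░░████··
░░░░░░░·····
░░░┼░░█·····
███░███·····

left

████████████
████████████
············
············
··█████████·
███████████·
████░░@░░░░·
█░░░░░┼████·
█░░░░░░████·
█░░░░░░░····
·░░░┼░░█····
·███░███····

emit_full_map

··█████████
███████████
████░░@░░░░
█░░░░░┼████
█░░░░░░████
█░░░░░░░···
·░░░┼░░█···
·███░███···
·█░░┼░██···
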